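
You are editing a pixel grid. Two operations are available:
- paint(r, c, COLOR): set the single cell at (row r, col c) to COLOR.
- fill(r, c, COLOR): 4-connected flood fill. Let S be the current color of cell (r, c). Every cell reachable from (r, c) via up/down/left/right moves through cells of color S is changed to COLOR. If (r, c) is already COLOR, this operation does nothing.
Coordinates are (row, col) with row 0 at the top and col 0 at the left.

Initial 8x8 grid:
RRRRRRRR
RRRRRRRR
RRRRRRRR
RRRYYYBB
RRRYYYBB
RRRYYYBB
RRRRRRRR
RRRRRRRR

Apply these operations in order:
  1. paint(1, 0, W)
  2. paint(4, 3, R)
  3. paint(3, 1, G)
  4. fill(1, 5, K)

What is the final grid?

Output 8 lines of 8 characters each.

Answer: KKKKKKKK
WKKKKKKK
KKKKKKKK
KGKYYYBB
KKKKYYBB
KKKYYYBB
KKKKKKKK
KKKKKKKK

Derivation:
After op 1 paint(1,0,W):
RRRRRRRR
WRRRRRRR
RRRRRRRR
RRRYYYBB
RRRYYYBB
RRRYYYBB
RRRRRRRR
RRRRRRRR
After op 2 paint(4,3,R):
RRRRRRRR
WRRRRRRR
RRRRRRRR
RRRYYYBB
RRRRYYBB
RRRYYYBB
RRRRRRRR
RRRRRRRR
After op 3 paint(3,1,G):
RRRRRRRR
WRRRRRRR
RRRRRRRR
RGRYYYBB
RRRRYYBB
RRRYYYBB
RRRRRRRR
RRRRRRRR
After op 4 fill(1,5,K) [48 cells changed]:
KKKKKKKK
WKKKKKKK
KKKKKKKK
KGKYYYBB
KKKKYYBB
KKKYYYBB
KKKKKKKK
KKKKKKKK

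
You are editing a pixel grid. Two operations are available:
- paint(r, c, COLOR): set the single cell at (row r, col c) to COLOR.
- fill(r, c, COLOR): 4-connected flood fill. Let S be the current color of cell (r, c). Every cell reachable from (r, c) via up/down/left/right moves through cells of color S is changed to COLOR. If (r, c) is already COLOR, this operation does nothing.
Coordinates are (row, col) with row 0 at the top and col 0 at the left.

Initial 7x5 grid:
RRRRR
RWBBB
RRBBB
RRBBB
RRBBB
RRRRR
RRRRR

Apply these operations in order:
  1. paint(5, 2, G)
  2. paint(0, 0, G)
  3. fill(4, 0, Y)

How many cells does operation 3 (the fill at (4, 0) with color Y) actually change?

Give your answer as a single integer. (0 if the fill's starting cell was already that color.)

After op 1 paint(5,2,G):
RRRRR
RWBBB
RRBBB
RRBBB
RRBBB
RRGRR
RRRRR
After op 2 paint(0,0,G):
GRRRR
RWBBB
RRBBB
RRBBB
RRBBB
RRGRR
RRRRR
After op 3 fill(4,0,Y) [16 cells changed]:
GRRRR
YWBBB
YYBBB
YYBBB
YYBBB
YYGYY
YYYYY

Answer: 16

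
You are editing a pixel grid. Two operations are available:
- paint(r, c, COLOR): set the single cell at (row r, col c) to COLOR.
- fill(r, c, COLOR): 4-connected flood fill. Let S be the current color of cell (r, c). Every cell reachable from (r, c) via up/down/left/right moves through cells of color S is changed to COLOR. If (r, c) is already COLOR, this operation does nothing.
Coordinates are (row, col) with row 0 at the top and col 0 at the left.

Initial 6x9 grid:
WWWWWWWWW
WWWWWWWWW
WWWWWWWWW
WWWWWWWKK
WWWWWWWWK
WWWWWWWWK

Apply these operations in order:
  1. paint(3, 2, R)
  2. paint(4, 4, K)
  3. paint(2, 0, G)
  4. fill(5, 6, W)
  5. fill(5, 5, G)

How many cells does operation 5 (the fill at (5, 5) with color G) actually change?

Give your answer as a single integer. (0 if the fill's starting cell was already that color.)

Answer: 47

Derivation:
After op 1 paint(3,2,R):
WWWWWWWWW
WWWWWWWWW
WWWWWWWWW
WWRWWWWKK
WWWWWWWWK
WWWWWWWWK
After op 2 paint(4,4,K):
WWWWWWWWW
WWWWWWWWW
WWWWWWWWW
WWRWWWWKK
WWWWKWWWK
WWWWWWWWK
After op 3 paint(2,0,G):
WWWWWWWWW
WWWWWWWWW
GWWWWWWWW
WWRWWWWKK
WWWWKWWWK
WWWWWWWWK
After op 4 fill(5,6,W) [0 cells changed]:
WWWWWWWWW
WWWWWWWWW
GWWWWWWWW
WWRWWWWKK
WWWWKWWWK
WWWWWWWWK
After op 5 fill(5,5,G) [47 cells changed]:
GGGGGGGGG
GGGGGGGGG
GGGGGGGGG
GGRGGGGKK
GGGGKGGGK
GGGGGGGGK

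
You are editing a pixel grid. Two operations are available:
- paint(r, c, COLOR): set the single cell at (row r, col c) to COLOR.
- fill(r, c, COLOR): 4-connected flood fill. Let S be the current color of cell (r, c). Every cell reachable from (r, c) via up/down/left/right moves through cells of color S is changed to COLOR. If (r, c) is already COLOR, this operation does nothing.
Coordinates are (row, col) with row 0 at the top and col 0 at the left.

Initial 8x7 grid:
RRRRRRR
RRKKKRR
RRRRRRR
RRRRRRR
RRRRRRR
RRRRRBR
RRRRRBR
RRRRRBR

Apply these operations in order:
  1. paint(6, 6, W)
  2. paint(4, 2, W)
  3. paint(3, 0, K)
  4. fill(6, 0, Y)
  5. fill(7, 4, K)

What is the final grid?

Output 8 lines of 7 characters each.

Answer: KKKKKKK
KKKKKKK
KKKKKKK
KKKKKKK
KKWKKKK
KKKKKBK
KKKKKBW
KKKKKBR

Derivation:
After op 1 paint(6,6,W):
RRRRRRR
RRKKKRR
RRRRRRR
RRRRRRR
RRRRRRR
RRRRRBR
RRRRRBW
RRRRRBR
After op 2 paint(4,2,W):
RRRRRRR
RRKKKRR
RRRRRRR
RRRRRRR
RRWRRRR
RRRRRBR
RRRRRBW
RRRRRBR
After op 3 paint(3,0,K):
RRRRRRR
RRKKKRR
RRRRRRR
KRRRRRR
RRWRRRR
RRRRRBR
RRRRRBW
RRRRRBR
After op 4 fill(6,0,Y) [46 cells changed]:
YYYYYYY
YYKKKYY
YYYYYYY
KYYYYYY
YYWYYYY
YYYYYBY
YYYYYBW
YYYYYBR
After op 5 fill(7,4,K) [46 cells changed]:
KKKKKKK
KKKKKKK
KKKKKKK
KKKKKKK
KKWKKKK
KKKKKBK
KKKKKBW
KKKKKBR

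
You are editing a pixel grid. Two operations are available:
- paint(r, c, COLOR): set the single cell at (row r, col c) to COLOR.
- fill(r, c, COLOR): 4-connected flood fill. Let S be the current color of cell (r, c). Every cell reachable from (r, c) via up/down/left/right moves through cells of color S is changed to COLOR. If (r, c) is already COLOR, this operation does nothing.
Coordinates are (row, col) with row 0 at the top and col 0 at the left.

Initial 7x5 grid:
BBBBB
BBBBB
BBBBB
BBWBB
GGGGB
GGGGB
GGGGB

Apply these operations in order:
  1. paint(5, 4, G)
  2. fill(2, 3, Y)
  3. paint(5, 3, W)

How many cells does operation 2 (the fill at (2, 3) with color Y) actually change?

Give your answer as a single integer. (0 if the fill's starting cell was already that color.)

After op 1 paint(5,4,G):
BBBBB
BBBBB
BBBBB
BBWBB
GGGGB
GGGGG
GGGGB
After op 2 fill(2,3,Y) [20 cells changed]:
YYYYY
YYYYY
YYYYY
YYWYY
GGGGY
GGGGG
GGGGB

Answer: 20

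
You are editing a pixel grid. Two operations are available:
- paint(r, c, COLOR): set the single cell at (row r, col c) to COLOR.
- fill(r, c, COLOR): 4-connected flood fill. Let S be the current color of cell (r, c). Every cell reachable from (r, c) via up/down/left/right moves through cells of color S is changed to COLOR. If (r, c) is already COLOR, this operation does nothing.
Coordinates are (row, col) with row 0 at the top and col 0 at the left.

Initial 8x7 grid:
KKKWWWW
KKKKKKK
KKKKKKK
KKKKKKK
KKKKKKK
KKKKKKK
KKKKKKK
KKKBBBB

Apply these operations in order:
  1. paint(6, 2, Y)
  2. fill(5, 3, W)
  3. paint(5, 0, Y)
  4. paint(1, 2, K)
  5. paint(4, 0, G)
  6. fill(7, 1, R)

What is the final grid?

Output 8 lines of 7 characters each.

After op 1 paint(6,2,Y):
KKKWWWW
KKKKKKK
KKKKKKK
KKKKKKK
KKKKKKK
KKKKKKK
KKYKKKK
KKKBBBB
After op 2 fill(5,3,W) [47 cells changed]:
WWWWWWW
WWWWWWW
WWWWWWW
WWWWWWW
WWWWWWW
WWWWWWW
WWYWWWW
WWWBBBB
After op 3 paint(5,0,Y):
WWWWWWW
WWWWWWW
WWWWWWW
WWWWWWW
WWWWWWW
YWWWWWW
WWYWWWW
WWWBBBB
After op 4 paint(1,2,K):
WWWWWWW
WWKWWWW
WWWWWWW
WWWWWWW
WWWWWWW
YWWWWWW
WWYWWWW
WWWBBBB
After op 5 paint(4,0,G):
WWWWWWW
WWKWWWW
WWWWWWW
WWWWWWW
GWWWWWW
YWWWWWW
WWYWWWW
WWWBBBB
After op 6 fill(7,1,R) [48 cells changed]:
RRRRRRR
RRKRRRR
RRRRRRR
RRRRRRR
GRRRRRR
YRRRRRR
RRYRRRR
RRRBBBB

Answer: RRRRRRR
RRKRRRR
RRRRRRR
RRRRRRR
GRRRRRR
YRRRRRR
RRYRRRR
RRRBBBB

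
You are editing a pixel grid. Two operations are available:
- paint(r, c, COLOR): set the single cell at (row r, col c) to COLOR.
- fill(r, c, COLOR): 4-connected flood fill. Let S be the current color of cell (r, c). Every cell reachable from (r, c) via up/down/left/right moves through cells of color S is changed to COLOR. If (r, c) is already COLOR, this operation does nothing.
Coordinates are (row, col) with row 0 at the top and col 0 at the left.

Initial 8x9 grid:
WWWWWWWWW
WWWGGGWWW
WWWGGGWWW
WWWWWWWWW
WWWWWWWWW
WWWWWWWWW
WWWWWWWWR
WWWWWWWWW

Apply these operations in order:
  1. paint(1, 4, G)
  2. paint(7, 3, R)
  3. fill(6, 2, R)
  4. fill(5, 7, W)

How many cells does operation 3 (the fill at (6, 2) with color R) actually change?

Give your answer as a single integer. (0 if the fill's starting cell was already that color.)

After op 1 paint(1,4,G):
WWWWWWWWW
WWWGGGWWW
WWWGGGWWW
WWWWWWWWW
WWWWWWWWW
WWWWWWWWW
WWWWWWWWR
WWWWWWWWW
After op 2 paint(7,3,R):
WWWWWWWWW
WWWGGGWWW
WWWGGGWWW
WWWWWWWWW
WWWWWWWWW
WWWWWWWWW
WWWWWWWWR
WWWRWWWWW
After op 3 fill(6,2,R) [64 cells changed]:
RRRRRRRRR
RRRGGGRRR
RRRGGGRRR
RRRRRRRRR
RRRRRRRRR
RRRRRRRRR
RRRRRRRRR
RRRRRRRRR

Answer: 64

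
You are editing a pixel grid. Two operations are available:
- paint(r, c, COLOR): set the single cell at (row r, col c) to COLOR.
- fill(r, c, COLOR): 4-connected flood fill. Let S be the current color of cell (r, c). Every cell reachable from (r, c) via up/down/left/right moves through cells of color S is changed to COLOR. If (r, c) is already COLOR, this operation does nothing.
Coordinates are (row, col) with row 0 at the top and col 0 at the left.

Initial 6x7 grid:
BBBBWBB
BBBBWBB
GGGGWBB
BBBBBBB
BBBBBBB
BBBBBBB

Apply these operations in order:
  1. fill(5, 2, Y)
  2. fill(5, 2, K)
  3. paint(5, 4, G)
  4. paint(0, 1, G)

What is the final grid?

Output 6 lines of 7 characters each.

After op 1 fill(5,2,Y) [27 cells changed]:
BBBBWYY
BBBBWYY
GGGGWYY
YYYYYYY
YYYYYYY
YYYYYYY
After op 2 fill(5,2,K) [27 cells changed]:
BBBBWKK
BBBBWKK
GGGGWKK
KKKKKKK
KKKKKKK
KKKKKKK
After op 3 paint(5,4,G):
BBBBWKK
BBBBWKK
GGGGWKK
KKKKKKK
KKKKKKK
KKKKGKK
After op 4 paint(0,1,G):
BGBBWKK
BBBBWKK
GGGGWKK
KKKKKKK
KKKKKKK
KKKKGKK

Answer: BGBBWKK
BBBBWKK
GGGGWKK
KKKKKKK
KKKKKKK
KKKKGKK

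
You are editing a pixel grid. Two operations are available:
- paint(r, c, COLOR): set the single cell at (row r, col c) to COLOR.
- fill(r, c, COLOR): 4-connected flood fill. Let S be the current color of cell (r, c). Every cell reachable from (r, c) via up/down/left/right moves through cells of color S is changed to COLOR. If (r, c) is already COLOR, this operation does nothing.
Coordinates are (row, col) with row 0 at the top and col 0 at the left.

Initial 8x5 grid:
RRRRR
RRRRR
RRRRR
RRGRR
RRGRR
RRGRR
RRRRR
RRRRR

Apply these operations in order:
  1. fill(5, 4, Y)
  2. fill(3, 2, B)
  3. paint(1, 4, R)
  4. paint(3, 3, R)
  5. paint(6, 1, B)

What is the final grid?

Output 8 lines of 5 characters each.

After op 1 fill(5,4,Y) [37 cells changed]:
YYYYY
YYYYY
YYYYY
YYGYY
YYGYY
YYGYY
YYYYY
YYYYY
After op 2 fill(3,2,B) [3 cells changed]:
YYYYY
YYYYY
YYYYY
YYBYY
YYBYY
YYBYY
YYYYY
YYYYY
After op 3 paint(1,4,R):
YYYYY
YYYYR
YYYYY
YYBYY
YYBYY
YYBYY
YYYYY
YYYYY
After op 4 paint(3,3,R):
YYYYY
YYYYR
YYYYY
YYBRY
YYBYY
YYBYY
YYYYY
YYYYY
After op 5 paint(6,1,B):
YYYYY
YYYYR
YYYYY
YYBRY
YYBYY
YYBYY
YBYYY
YYYYY

Answer: YYYYY
YYYYR
YYYYY
YYBRY
YYBYY
YYBYY
YBYYY
YYYYY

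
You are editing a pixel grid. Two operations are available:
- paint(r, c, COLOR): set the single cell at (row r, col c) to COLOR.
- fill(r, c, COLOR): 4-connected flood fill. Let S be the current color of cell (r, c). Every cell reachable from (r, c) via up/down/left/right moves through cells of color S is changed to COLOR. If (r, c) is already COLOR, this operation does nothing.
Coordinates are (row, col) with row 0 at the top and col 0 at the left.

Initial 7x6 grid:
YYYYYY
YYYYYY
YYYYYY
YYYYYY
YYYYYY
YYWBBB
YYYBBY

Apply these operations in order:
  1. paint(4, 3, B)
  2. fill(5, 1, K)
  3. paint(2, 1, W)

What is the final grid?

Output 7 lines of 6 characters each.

Answer: KKKKKK
KKKKKK
KWKKKK
KKKKKK
KKKBKK
KKWBBB
KKKBBY

Derivation:
After op 1 paint(4,3,B):
YYYYYY
YYYYYY
YYYYYY
YYYYYY
YYYBYY
YYWBBB
YYYBBY
After op 2 fill(5,1,K) [34 cells changed]:
KKKKKK
KKKKKK
KKKKKK
KKKKKK
KKKBKK
KKWBBB
KKKBBY
After op 3 paint(2,1,W):
KKKKKK
KKKKKK
KWKKKK
KKKKKK
KKKBKK
KKWBBB
KKKBBY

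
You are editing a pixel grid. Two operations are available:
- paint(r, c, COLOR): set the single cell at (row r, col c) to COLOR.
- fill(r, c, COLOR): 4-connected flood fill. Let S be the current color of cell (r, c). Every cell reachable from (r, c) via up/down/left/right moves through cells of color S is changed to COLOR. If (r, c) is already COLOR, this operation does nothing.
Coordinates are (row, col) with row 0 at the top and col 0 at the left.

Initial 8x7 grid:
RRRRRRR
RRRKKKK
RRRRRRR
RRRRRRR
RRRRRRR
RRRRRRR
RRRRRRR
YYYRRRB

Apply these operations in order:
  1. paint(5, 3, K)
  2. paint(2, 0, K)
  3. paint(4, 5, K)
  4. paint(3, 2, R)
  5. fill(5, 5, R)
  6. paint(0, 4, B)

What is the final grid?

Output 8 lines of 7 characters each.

Answer: RRRRBRR
RRRKKKK
KRRRRRR
RRRRRRR
RRRRRKR
RRRKRRR
RRRRRRR
YYYRRRB

Derivation:
After op 1 paint(5,3,K):
RRRRRRR
RRRKKKK
RRRRRRR
RRRRRRR
RRRRRRR
RRRKRRR
RRRRRRR
YYYRRRB
After op 2 paint(2,0,K):
RRRRRRR
RRRKKKK
KRRRRRR
RRRRRRR
RRRRRRR
RRRKRRR
RRRRRRR
YYYRRRB
After op 3 paint(4,5,K):
RRRRRRR
RRRKKKK
KRRRRRR
RRRRRRR
RRRRRKR
RRRKRRR
RRRRRRR
YYYRRRB
After op 4 paint(3,2,R):
RRRRRRR
RRRKKKK
KRRRRRR
RRRRRRR
RRRRRKR
RRRKRRR
RRRRRRR
YYYRRRB
After op 5 fill(5,5,R) [0 cells changed]:
RRRRRRR
RRRKKKK
KRRRRRR
RRRRRRR
RRRRRKR
RRRKRRR
RRRRRRR
YYYRRRB
After op 6 paint(0,4,B):
RRRRBRR
RRRKKKK
KRRRRRR
RRRRRRR
RRRRRKR
RRRKRRR
RRRRRRR
YYYRRRB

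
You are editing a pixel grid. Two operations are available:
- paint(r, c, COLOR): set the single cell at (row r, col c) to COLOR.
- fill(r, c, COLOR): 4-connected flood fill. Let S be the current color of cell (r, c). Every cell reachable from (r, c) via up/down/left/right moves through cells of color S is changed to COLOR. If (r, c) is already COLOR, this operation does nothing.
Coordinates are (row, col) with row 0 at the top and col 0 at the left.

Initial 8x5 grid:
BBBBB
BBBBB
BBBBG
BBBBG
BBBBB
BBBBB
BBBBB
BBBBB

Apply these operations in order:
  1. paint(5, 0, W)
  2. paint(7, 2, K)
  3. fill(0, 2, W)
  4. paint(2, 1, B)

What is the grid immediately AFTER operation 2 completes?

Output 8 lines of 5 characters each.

After op 1 paint(5,0,W):
BBBBB
BBBBB
BBBBG
BBBBG
BBBBB
WBBBB
BBBBB
BBBBB
After op 2 paint(7,2,K):
BBBBB
BBBBB
BBBBG
BBBBG
BBBBB
WBBBB
BBBBB
BBKBB

Answer: BBBBB
BBBBB
BBBBG
BBBBG
BBBBB
WBBBB
BBBBB
BBKBB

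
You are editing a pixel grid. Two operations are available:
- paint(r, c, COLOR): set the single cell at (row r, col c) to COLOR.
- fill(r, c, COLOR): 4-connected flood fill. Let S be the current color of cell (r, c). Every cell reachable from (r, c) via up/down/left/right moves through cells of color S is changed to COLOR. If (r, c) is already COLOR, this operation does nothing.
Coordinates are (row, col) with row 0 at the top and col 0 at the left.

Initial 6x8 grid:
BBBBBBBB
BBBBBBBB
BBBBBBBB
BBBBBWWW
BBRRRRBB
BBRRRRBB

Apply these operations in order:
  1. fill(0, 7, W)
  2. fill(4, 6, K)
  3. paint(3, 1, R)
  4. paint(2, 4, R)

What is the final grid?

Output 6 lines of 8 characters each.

After op 1 fill(0,7,W) [33 cells changed]:
WWWWWWWW
WWWWWWWW
WWWWWWWW
WWWWWWWW
WWRRRRBB
WWRRRRBB
After op 2 fill(4,6,K) [4 cells changed]:
WWWWWWWW
WWWWWWWW
WWWWWWWW
WWWWWWWW
WWRRRRKK
WWRRRRKK
After op 3 paint(3,1,R):
WWWWWWWW
WWWWWWWW
WWWWWWWW
WRWWWWWW
WWRRRRKK
WWRRRRKK
After op 4 paint(2,4,R):
WWWWWWWW
WWWWWWWW
WWWWRWWW
WRWWWWWW
WWRRRRKK
WWRRRRKK

Answer: WWWWWWWW
WWWWWWWW
WWWWRWWW
WRWWWWWW
WWRRRRKK
WWRRRRKK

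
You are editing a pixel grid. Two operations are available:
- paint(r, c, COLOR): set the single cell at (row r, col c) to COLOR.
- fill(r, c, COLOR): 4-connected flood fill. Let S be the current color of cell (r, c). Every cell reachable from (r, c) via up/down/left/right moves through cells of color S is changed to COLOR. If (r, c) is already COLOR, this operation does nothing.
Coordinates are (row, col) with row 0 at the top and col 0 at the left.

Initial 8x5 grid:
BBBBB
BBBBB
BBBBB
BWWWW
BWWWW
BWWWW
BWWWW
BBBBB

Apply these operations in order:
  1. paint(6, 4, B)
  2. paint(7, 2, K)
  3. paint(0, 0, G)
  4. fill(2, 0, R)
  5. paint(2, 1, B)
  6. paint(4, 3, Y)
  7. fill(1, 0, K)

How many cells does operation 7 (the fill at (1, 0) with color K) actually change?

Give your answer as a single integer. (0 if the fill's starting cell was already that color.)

After op 1 paint(6,4,B):
BBBBB
BBBBB
BBBBB
BWWWW
BWWWW
BWWWW
BWWWB
BBBBB
After op 2 paint(7,2,K):
BBBBB
BBBBB
BBBBB
BWWWW
BWWWW
BWWWW
BWWWB
BBKBB
After op 3 paint(0,0,G):
GBBBB
BBBBB
BBBBB
BWWWW
BWWWW
BWWWW
BWWWB
BBKBB
After op 4 fill(2,0,R) [20 cells changed]:
GRRRR
RRRRR
RRRRR
RWWWW
RWWWW
RWWWW
RWWWB
RRKBB
After op 5 paint(2,1,B):
GRRRR
RRRRR
RBRRR
RWWWW
RWWWW
RWWWW
RWWWB
RRKBB
After op 6 paint(4,3,Y):
GRRRR
RRRRR
RBRRR
RWWWW
RWWYW
RWWWW
RWWWB
RRKBB
After op 7 fill(1,0,K) [19 cells changed]:
GKKKK
KKKKK
KBKKK
KWWWW
KWWYW
KWWWW
KWWWB
KKKBB

Answer: 19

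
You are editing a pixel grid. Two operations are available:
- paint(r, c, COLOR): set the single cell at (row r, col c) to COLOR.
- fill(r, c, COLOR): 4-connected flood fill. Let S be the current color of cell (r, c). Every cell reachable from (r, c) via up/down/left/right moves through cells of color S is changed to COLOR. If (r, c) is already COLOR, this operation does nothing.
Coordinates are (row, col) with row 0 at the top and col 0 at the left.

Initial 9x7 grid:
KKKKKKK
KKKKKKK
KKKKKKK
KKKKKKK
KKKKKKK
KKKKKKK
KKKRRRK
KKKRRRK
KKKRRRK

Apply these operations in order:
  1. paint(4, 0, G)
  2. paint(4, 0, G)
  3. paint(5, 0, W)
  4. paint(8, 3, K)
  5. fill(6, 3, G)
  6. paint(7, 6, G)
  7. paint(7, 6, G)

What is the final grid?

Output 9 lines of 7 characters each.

Answer: KKKKKKK
KKKKKKK
KKKKKKK
KKKKKKK
GKKKKKK
WKKKKKK
KKKGGGK
KKKGGGG
KKKKGGK

Derivation:
After op 1 paint(4,0,G):
KKKKKKK
KKKKKKK
KKKKKKK
KKKKKKK
GKKKKKK
KKKKKKK
KKKRRRK
KKKRRRK
KKKRRRK
After op 2 paint(4,0,G):
KKKKKKK
KKKKKKK
KKKKKKK
KKKKKKK
GKKKKKK
KKKKKKK
KKKRRRK
KKKRRRK
KKKRRRK
After op 3 paint(5,0,W):
KKKKKKK
KKKKKKK
KKKKKKK
KKKKKKK
GKKKKKK
WKKKKKK
KKKRRRK
KKKRRRK
KKKRRRK
After op 4 paint(8,3,K):
KKKKKKK
KKKKKKK
KKKKKKK
KKKKKKK
GKKKKKK
WKKKKKK
KKKRRRK
KKKRRRK
KKKKRRK
After op 5 fill(6,3,G) [8 cells changed]:
KKKKKKK
KKKKKKK
KKKKKKK
KKKKKKK
GKKKKKK
WKKKKKK
KKKGGGK
KKKGGGK
KKKKGGK
After op 6 paint(7,6,G):
KKKKKKK
KKKKKKK
KKKKKKK
KKKKKKK
GKKKKKK
WKKKKKK
KKKGGGK
KKKGGGG
KKKKGGK
After op 7 paint(7,6,G):
KKKKKKK
KKKKKKK
KKKKKKK
KKKKKKK
GKKKKKK
WKKKKKK
KKKGGGK
KKKGGGG
KKKKGGK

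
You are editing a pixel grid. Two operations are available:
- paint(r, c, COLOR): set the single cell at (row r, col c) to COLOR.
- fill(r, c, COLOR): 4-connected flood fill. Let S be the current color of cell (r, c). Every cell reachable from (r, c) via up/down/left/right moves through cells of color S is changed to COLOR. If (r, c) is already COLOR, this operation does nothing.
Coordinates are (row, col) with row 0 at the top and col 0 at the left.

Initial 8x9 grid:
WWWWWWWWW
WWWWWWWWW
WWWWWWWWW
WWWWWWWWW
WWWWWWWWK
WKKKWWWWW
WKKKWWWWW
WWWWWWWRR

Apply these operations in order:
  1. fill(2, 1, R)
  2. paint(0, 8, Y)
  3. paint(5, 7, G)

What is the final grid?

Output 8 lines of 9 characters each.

After op 1 fill(2,1,R) [63 cells changed]:
RRRRRRRRR
RRRRRRRRR
RRRRRRRRR
RRRRRRRRR
RRRRRRRRK
RKKKRRRRR
RKKKRRRRR
RRRRRRRRR
After op 2 paint(0,8,Y):
RRRRRRRRY
RRRRRRRRR
RRRRRRRRR
RRRRRRRRR
RRRRRRRRK
RKKKRRRRR
RKKKRRRRR
RRRRRRRRR
After op 3 paint(5,7,G):
RRRRRRRRY
RRRRRRRRR
RRRRRRRRR
RRRRRRRRR
RRRRRRRRK
RKKKRRRGR
RKKKRRRRR
RRRRRRRRR

Answer: RRRRRRRRY
RRRRRRRRR
RRRRRRRRR
RRRRRRRRR
RRRRRRRRK
RKKKRRRGR
RKKKRRRRR
RRRRRRRRR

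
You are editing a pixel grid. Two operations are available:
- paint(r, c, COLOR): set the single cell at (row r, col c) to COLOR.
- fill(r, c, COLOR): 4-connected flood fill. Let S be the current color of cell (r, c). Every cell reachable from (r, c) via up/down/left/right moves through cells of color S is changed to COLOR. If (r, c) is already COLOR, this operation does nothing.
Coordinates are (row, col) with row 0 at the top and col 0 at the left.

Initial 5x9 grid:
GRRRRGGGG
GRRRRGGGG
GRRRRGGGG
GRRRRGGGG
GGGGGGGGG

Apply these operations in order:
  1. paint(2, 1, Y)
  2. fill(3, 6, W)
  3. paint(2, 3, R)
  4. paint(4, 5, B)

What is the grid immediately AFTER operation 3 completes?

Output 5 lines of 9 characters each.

Answer: WRRRRWWWW
WRRRRWWWW
WYRRRWWWW
WRRRRWWWW
WWWWWWWWW

Derivation:
After op 1 paint(2,1,Y):
GRRRRGGGG
GRRRRGGGG
GYRRRGGGG
GRRRRGGGG
GGGGGGGGG
After op 2 fill(3,6,W) [29 cells changed]:
WRRRRWWWW
WRRRRWWWW
WYRRRWWWW
WRRRRWWWW
WWWWWWWWW
After op 3 paint(2,3,R):
WRRRRWWWW
WRRRRWWWW
WYRRRWWWW
WRRRRWWWW
WWWWWWWWW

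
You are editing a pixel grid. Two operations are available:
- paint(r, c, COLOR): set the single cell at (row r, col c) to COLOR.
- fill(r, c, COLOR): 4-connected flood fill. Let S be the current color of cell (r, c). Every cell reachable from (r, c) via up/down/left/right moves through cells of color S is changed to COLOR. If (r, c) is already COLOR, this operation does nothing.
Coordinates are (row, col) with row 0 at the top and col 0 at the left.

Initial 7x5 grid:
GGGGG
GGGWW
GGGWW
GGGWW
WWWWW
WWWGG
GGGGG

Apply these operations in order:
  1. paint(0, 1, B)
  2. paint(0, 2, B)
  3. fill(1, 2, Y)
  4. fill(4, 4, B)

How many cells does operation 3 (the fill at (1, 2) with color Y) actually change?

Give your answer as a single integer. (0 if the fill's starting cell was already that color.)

After op 1 paint(0,1,B):
GBGGG
GGGWW
GGGWW
GGGWW
WWWWW
WWWGG
GGGGG
After op 2 paint(0,2,B):
GBBGG
GGGWW
GGGWW
GGGWW
WWWWW
WWWGG
GGGGG
After op 3 fill(1,2,Y) [10 cells changed]:
YBBGG
YYYWW
YYYWW
YYYWW
WWWWW
WWWGG
GGGGG

Answer: 10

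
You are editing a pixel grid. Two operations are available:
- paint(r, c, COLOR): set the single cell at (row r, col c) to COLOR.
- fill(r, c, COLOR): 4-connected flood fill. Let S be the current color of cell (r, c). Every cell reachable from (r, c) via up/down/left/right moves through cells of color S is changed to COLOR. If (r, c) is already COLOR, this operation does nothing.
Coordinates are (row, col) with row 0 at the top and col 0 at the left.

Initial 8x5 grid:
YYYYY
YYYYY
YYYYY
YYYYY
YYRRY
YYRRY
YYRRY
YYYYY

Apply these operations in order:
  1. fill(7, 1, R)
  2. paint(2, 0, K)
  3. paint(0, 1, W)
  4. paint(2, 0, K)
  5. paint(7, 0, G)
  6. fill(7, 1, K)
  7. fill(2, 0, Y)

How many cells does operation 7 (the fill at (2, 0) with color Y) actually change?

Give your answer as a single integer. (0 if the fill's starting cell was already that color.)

Answer: 38

Derivation:
After op 1 fill(7,1,R) [34 cells changed]:
RRRRR
RRRRR
RRRRR
RRRRR
RRRRR
RRRRR
RRRRR
RRRRR
After op 2 paint(2,0,K):
RRRRR
RRRRR
KRRRR
RRRRR
RRRRR
RRRRR
RRRRR
RRRRR
After op 3 paint(0,1,W):
RWRRR
RRRRR
KRRRR
RRRRR
RRRRR
RRRRR
RRRRR
RRRRR
After op 4 paint(2,0,K):
RWRRR
RRRRR
KRRRR
RRRRR
RRRRR
RRRRR
RRRRR
RRRRR
After op 5 paint(7,0,G):
RWRRR
RRRRR
KRRRR
RRRRR
RRRRR
RRRRR
RRRRR
GRRRR
After op 6 fill(7,1,K) [37 cells changed]:
KWKKK
KKKKK
KKKKK
KKKKK
KKKKK
KKKKK
KKKKK
GKKKK
After op 7 fill(2,0,Y) [38 cells changed]:
YWYYY
YYYYY
YYYYY
YYYYY
YYYYY
YYYYY
YYYYY
GYYYY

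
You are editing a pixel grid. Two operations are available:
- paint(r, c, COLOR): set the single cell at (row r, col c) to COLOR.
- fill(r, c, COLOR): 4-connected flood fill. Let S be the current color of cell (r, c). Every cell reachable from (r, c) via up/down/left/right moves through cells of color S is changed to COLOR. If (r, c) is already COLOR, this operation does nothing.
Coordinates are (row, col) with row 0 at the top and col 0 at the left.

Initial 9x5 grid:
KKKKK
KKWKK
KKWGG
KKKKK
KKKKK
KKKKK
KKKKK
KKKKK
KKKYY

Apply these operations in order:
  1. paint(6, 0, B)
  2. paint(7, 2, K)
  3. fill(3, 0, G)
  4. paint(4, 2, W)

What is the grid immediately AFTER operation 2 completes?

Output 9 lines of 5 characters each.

After op 1 paint(6,0,B):
KKKKK
KKWKK
KKWGG
KKKKK
KKKKK
KKKKK
BKKKK
KKKKK
KKKYY
After op 2 paint(7,2,K):
KKKKK
KKWKK
KKWGG
KKKKK
KKKKK
KKKKK
BKKKK
KKKKK
KKKYY

Answer: KKKKK
KKWKK
KKWGG
KKKKK
KKKKK
KKKKK
BKKKK
KKKKK
KKKYY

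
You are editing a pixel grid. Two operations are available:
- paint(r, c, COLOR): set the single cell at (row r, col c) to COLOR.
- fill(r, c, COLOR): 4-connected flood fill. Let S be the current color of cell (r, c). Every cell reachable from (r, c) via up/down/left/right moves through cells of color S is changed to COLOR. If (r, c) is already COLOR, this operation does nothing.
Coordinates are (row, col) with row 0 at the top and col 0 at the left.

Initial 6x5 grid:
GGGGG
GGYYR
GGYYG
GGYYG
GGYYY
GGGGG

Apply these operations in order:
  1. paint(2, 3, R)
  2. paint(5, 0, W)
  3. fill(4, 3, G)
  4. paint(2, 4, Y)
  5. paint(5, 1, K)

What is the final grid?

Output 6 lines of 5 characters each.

Answer: GGGGG
GGGGR
GGGRY
GGGGG
GGGGG
WKGGG

Derivation:
After op 1 paint(2,3,R):
GGGGG
GGYYR
GGYRG
GGYYG
GGYYY
GGGGG
After op 2 paint(5,0,W):
GGGGG
GGYYR
GGYRG
GGYYG
GGYYY
WGGGG
After op 3 fill(4,3,G) [8 cells changed]:
GGGGG
GGGGR
GGGRG
GGGGG
GGGGG
WGGGG
After op 4 paint(2,4,Y):
GGGGG
GGGGR
GGGRY
GGGGG
GGGGG
WGGGG
After op 5 paint(5,1,K):
GGGGG
GGGGR
GGGRY
GGGGG
GGGGG
WKGGG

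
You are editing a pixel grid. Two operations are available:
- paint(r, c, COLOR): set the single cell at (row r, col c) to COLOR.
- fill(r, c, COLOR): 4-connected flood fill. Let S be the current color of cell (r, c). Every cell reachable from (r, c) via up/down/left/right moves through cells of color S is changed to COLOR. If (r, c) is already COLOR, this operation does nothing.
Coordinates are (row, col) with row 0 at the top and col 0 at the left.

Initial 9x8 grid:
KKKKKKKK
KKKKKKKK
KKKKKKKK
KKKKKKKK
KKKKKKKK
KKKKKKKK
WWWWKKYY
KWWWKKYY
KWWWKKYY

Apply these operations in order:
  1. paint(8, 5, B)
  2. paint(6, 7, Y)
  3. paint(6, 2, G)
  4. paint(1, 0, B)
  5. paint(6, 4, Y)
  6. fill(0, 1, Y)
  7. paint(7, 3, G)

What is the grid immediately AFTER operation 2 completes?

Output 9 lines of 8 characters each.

Answer: KKKKKKKK
KKKKKKKK
KKKKKKKK
KKKKKKKK
KKKKKKKK
KKKKKKKK
WWWWKKYY
KWWWKKYY
KWWWKBYY

Derivation:
After op 1 paint(8,5,B):
KKKKKKKK
KKKKKKKK
KKKKKKKK
KKKKKKKK
KKKKKKKK
KKKKKKKK
WWWWKKYY
KWWWKKYY
KWWWKBYY
After op 2 paint(6,7,Y):
KKKKKKKK
KKKKKKKK
KKKKKKKK
KKKKKKKK
KKKKKKKK
KKKKKKKK
WWWWKKYY
KWWWKKYY
KWWWKBYY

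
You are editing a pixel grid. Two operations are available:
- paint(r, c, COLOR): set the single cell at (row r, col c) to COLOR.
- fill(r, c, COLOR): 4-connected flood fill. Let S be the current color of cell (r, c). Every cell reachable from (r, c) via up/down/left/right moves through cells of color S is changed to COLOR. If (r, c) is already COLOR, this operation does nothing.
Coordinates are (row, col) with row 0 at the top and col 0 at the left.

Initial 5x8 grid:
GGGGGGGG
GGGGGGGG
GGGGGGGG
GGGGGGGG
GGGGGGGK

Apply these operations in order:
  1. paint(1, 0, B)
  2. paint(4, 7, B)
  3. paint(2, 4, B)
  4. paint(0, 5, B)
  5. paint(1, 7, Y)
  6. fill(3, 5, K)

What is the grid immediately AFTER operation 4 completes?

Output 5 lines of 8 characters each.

Answer: GGGGGBGG
BGGGGGGG
GGGGBGGG
GGGGGGGG
GGGGGGGB

Derivation:
After op 1 paint(1,0,B):
GGGGGGGG
BGGGGGGG
GGGGGGGG
GGGGGGGG
GGGGGGGK
After op 2 paint(4,7,B):
GGGGGGGG
BGGGGGGG
GGGGGGGG
GGGGGGGG
GGGGGGGB
After op 3 paint(2,4,B):
GGGGGGGG
BGGGGGGG
GGGGBGGG
GGGGGGGG
GGGGGGGB
After op 4 paint(0,5,B):
GGGGGBGG
BGGGGGGG
GGGGBGGG
GGGGGGGG
GGGGGGGB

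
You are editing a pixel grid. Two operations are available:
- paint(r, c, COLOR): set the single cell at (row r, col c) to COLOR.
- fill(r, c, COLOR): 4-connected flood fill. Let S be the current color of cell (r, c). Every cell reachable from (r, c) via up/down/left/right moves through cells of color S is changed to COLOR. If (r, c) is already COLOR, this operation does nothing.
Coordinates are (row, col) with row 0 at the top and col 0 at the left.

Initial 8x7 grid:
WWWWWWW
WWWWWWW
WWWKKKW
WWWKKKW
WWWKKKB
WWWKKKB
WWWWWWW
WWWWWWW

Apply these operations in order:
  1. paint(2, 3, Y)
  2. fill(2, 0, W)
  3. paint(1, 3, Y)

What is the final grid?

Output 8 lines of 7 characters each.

Answer: WWWWWWW
WWWYWWW
WWWYKKW
WWWKKKW
WWWKKKB
WWWKKKB
WWWWWWW
WWWWWWW

Derivation:
After op 1 paint(2,3,Y):
WWWWWWW
WWWWWWW
WWWYKKW
WWWKKKW
WWWKKKB
WWWKKKB
WWWWWWW
WWWWWWW
After op 2 fill(2,0,W) [0 cells changed]:
WWWWWWW
WWWWWWW
WWWYKKW
WWWKKKW
WWWKKKB
WWWKKKB
WWWWWWW
WWWWWWW
After op 3 paint(1,3,Y):
WWWWWWW
WWWYWWW
WWWYKKW
WWWKKKW
WWWKKKB
WWWKKKB
WWWWWWW
WWWWWWW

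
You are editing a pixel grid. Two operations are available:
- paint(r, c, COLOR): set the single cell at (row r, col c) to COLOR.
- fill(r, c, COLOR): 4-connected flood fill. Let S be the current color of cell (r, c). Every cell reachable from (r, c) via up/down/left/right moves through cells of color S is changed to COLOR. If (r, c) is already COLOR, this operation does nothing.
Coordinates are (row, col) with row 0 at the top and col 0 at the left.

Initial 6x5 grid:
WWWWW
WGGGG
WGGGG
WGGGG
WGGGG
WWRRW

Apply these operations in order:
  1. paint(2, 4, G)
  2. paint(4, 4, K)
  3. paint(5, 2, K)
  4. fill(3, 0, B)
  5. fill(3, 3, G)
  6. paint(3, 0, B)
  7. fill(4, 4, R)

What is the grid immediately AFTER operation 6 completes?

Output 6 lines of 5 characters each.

After op 1 paint(2,4,G):
WWWWW
WGGGG
WGGGG
WGGGG
WGGGG
WWRRW
After op 2 paint(4,4,K):
WWWWW
WGGGG
WGGGG
WGGGG
WGGGK
WWRRW
After op 3 paint(5,2,K):
WWWWW
WGGGG
WGGGG
WGGGG
WGGGK
WWKRW
After op 4 fill(3,0,B) [11 cells changed]:
BBBBB
BGGGG
BGGGG
BGGGG
BGGGK
BBKRW
After op 5 fill(3,3,G) [0 cells changed]:
BBBBB
BGGGG
BGGGG
BGGGG
BGGGK
BBKRW
After op 6 paint(3,0,B):
BBBBB
BGGGG
BGGGG
BGGGG
BGGGK
BBKRW

Answer: BBBBB
BGGGG
BGGGG
BGGGG
BGGGK
BBKRW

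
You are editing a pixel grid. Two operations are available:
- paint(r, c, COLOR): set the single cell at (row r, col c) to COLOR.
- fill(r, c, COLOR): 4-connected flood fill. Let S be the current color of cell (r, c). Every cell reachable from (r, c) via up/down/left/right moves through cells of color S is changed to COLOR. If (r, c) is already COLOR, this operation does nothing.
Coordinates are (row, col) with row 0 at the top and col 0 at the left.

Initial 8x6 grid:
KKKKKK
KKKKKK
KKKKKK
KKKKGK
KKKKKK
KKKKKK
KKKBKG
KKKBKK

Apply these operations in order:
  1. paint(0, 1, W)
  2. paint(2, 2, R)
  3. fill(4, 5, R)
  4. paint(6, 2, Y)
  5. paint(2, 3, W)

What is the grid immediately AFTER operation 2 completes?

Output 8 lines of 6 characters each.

After op 1 paint(0,1,W):
KWKKKK
KKKKKK
KKKKKK
KKKKGK
KKKKKK
KKKKKK
KKKBKG
KKKBKK
After op 2 paint(2,2,R):
KWKKKK
KKKKKK
KKRKKK
KKKKGK
KKKKKK
KKKKKK
KKKBKG
KKKBKK

Answer: KWKKKK
KKKKKK
KKRKKK
KKKKGK
KKKKKK
KKKKKK
KKKBKG
KKKBKK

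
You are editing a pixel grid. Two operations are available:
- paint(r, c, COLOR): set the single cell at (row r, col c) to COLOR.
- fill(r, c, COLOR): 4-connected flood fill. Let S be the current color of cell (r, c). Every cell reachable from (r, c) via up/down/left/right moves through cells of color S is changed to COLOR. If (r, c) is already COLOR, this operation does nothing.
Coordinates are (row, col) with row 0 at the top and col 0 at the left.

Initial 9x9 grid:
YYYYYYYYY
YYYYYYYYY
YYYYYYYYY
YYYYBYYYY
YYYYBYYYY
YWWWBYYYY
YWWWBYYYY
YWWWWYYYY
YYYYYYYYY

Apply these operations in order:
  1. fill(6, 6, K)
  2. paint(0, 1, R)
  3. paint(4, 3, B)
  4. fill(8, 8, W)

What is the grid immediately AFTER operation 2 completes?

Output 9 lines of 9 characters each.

After op 1 fill(6,6,K) [67 cells changed]:
KKKKKKKKK
KKKKKKKKK
KKKKKKKKK
KKKKBKKKK
KKKKBKKKK
KWWWBKKKK
KWWWBKKKK
KWWWWKKKK
KKKKKKKKK
After op 2 paint(0,1,R):
KRKKKKKKK
KKKKKKKKK
KKKKKKKKK
KKKKBKKKK
KKKKBKKKK
KWWWBKKKK
KWWWBKKKK
KWWWWKKKK
KKKKKKKKK

Answer: KRKKKKKKK
KKKKKKKKK
KKKKKKKKK
KKKKBKKKK
KKKKBKKKK
KWWWBKKKK
KWWWBKKKK
KWWWWKKKK
KKKKKKKKK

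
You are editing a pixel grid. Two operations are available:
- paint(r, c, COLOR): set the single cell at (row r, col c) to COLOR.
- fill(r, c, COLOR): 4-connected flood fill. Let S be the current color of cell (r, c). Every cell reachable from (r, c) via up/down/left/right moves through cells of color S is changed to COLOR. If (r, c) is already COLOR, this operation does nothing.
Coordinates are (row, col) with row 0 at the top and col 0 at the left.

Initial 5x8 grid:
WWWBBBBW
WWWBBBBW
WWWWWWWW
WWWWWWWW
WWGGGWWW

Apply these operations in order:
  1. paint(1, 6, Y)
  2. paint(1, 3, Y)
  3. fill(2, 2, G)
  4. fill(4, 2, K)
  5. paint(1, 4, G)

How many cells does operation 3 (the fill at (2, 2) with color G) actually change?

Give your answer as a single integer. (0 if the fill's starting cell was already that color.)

Answer: 29

Derivation:
After op 1 paint(1,6,Y):
WWWBBBBW
WWWBBBYW
WWWWWWWW
WWWWWWWW
WWGGGWWW
After op 2 paint(1,3,Y):
WWWBBBBW
WWWYBBYW
WWWWWWWW
WWWWWWWW
WWGGGWWW
After op 3 fill(2,2,G) [29 cells changed]:
GGGBBBBG
GGGYBBYG
GGGGGGGG
GGGGGGGG
GGGGGGGG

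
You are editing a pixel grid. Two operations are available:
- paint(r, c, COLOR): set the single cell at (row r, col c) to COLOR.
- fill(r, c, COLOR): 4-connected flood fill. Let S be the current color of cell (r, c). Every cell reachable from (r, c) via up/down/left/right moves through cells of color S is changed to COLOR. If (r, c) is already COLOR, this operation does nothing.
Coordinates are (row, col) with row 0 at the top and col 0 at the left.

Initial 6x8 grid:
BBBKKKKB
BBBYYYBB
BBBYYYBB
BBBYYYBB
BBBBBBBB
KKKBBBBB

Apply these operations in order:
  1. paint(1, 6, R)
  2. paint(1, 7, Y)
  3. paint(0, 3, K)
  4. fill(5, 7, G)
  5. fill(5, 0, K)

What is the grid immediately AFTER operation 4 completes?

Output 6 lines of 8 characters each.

After op 1 paint(1,6,R):
BBBKKKKB
BBBYYYRB
BBBYYYBB
BBBYYYBB
BBBBBBBB
KKKBBBBB
After op 2 paint(1,7,Y):
BBBKKKKB
BBBYYYRY
BBBYYYBB
BBBYYYBB
BBBBBBBB
KKKBBBBB
After op 3 paint(0,3,K):
BBBKKKKB
BBBYYYRY
BBBYYYBB
BBBYYYBB
BBBBBBBB
KKKBBBBB
After op 4 fill(5,7,G) [29 cells changed]:
GGGKKKKB
GGGYYYRY
GGGYYYGG
GGGYYYGG
GGGGGGGG
KKKGGGGG

Answer: GGGKKKKB
GGGYYYRY
GGGYYYGG
GGGYYYGG
GGGGGGGG
KKKGGGGG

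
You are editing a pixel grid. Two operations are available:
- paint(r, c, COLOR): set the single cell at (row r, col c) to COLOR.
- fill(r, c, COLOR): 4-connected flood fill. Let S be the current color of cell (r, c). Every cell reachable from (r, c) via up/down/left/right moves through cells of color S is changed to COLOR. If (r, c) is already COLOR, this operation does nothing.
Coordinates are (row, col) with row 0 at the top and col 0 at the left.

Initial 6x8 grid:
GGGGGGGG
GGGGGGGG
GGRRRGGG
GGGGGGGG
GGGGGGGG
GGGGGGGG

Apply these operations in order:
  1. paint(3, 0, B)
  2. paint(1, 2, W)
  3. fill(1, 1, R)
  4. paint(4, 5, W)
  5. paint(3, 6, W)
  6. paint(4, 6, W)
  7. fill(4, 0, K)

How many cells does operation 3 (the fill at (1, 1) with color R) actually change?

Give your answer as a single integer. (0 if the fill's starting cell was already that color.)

After op 1 paint(3,0,B):
GGGGGGGG
GGGGGGGG
GGRRRGGG
BGGGGGGG
GGGGGGGG
GGGGGGGG
After op 2 paint(1,2,W):
GGGGGGGG
GGWGGGGG
GGRRRGGG
BGGGGGGG
GGGGGGGG
GGGGGGGG
After op 3 fill(1,1,R) [43 cells changed]:
RRRRRRRR
RRWRRRRR
RRRRRRRR
BRRRRRRR
RRRRRRRR
RRRRRRRR

Answer: 43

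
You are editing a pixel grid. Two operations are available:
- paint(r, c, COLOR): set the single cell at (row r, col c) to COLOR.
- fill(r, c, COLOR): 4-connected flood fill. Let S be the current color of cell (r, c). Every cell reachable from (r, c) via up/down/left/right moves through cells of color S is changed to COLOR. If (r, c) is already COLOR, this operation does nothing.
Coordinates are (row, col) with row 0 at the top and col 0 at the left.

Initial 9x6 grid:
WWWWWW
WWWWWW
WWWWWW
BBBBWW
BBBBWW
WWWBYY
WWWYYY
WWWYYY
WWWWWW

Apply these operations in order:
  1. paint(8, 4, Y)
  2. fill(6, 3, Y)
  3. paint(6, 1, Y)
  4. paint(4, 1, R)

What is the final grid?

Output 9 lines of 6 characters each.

Answer: WWWWWW
WWWWWW
WWWWWW
BBBBWW
BRBBWW
WWWBYY
WYWYYY
WWWYYY
WWWWYW

Derivation:
After op 1 paint(8,4,Y):
WWWWWW
WWWWWW
WWWWWW
BBBBWW
BBBBWW
WWWBYY
WWWYYY
WWWYYY
WWWWYW
After op 2 fill(6,3,Y) [0 cells changed]:
WWWWWW
WWWWWW
WWWWWW
BBBBWW
BBBBWW
WWWBYY
WWWYYY
WWWYYY
WWWWYW
After op 3 paint(6,1,Y):
WWWWWW
WWWWWW
WWWWWW
BBBBWW
BBBBWW
WWWBYY
WYWYYY
WWWYYY
WWWWYW
After op 4 paint(4,1,R):
WWWWWW
WWWWWW
WWWWWW
BBBBWW
BRBBWW
WWWBYY
WYWYYY
WWWYYY
WWWWYW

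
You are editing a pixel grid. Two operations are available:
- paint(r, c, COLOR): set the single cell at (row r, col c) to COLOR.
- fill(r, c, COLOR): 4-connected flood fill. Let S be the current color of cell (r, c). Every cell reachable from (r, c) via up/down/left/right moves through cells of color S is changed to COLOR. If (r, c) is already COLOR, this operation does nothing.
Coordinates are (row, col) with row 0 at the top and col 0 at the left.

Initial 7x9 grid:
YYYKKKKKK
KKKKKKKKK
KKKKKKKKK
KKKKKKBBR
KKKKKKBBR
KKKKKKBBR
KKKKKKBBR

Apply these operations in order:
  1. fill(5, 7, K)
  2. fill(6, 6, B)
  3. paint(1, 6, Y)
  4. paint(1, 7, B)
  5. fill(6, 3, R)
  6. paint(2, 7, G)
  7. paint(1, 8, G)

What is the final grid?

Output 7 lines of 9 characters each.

Answer: YYYRRRRRR
RRRRRRYRG
RRRRRRRGR
RRRRRRRRR
RRRRRRRRR
RRRRRRRRR
RRRRRRRRR

Derivation:
After op 1 fill(5,7,K) [8 cells changed]:
YYYKKKKKK
KKKKKKKKK
KKKKKKKKK
KKKKKKKKR
KKKKKKKKR
KKKKKKKKR
KKKKKKKKR
After op 2 fill(6,6,B) [56 cells changed]:
YYYBBBBBB
BBBBBBBBB
BBBBBBBBB
BBBBBBBBR
BBBBBBBBR
BBBBBBBBR
BBBBBBBBR
After op 3 paint(1,6,Y):
YYYBBBBBB
BBBBBBYBB
BBBBBBBBB
BBBBBBBBR
BBBBBBBBR
BBBBBBBBR
BBBBBBBBR
After op 4 paint(1,7,B):
YYYBBBBBB
BBBBBBYBB
BBBBBBBBB
BBBBBBBBR
BBBBBBBBR
BBBBBBBBR
BBBBBBBBR
After op 5 fill(6,3,R) [55 cells changed]:
YYYRRRRRR
RRRRRRYRR
RRRRRRRRR
RRRRRRRRR
RRRRRRRRR
RRRRRRRRR
RRRRRRRRR
After op 6 paint(2,7,G):
YYYRRRRRR
RRRRRRYRR
RRRRRRRGR
RRRRRRRRR
RRRRRRRRR
RRRRRRRRR
RRRRRRRRR
After op 7 paint(1,8,G):
YYYRRRRRR
RRRRRRYRG
RRRRRRRGR
RRRRRRRRR
RRRRRRRRR
RRRRRRRRR
RRRRRRRRR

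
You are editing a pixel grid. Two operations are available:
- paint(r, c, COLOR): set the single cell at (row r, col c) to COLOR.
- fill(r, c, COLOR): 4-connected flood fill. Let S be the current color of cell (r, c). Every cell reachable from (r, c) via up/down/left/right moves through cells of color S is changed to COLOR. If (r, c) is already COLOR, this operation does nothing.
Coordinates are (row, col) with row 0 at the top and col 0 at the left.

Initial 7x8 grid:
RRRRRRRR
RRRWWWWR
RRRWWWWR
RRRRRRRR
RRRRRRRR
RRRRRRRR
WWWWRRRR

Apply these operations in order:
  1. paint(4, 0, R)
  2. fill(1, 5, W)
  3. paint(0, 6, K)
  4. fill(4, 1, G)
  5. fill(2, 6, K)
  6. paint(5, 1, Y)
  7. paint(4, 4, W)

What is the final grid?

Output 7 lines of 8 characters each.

After op 1 paint(4,0,R):
RRRRRRRR
RRRWWWWR
RRRWWWWR
RRRRRRRR
RRRRRRRR
RRRRRRRR
WWWWRRRR
After op 2 fill(1,5,W) [0 cells changed]:
RRRRRRRR
RRRWWWWR
RRRWWWWR
RRRRRRRR
RRRRRRRR
RRRRRRRR
WWWWRRRR
After op 3 paint(0,6,K):
RRRRRRKR
RRRWWWWR
RRRWWWWR
RRRRRRRR
RRRRRRRR
RRRRRRRR
WWWWRRRR
After op 4 fill(4,1,G) [43 cells changed]:
GGGGGGKG
GGGWWWWG
GGGWWWWG
GGGGGGGG
GGGGGGGG
GGGGGGGG
WWWWGGGG
After op 5 fill(2,6,K) [8 cells changed]:
GGGGGGKG
GGGKKKKG
GGGKKKKG
GGGGGGGG
GGGGGGGG
GGGGGGGG
WWWWGGGG
After op 6 paint(5,1,Y):
GGGGGGKG
GGGKKKKG
GGGKKKKG
GGGGGGGG
GGGGGGGG
GYGGGGGG
WWWWGGGG
After op 7 paint(4,4,W):
GGGGGGKG
GGGKKKKG
GGGKKKKG
GGGGGGGG
GGGGWGGG
GYGGGGGG
WWWWGGGG

Answer: GGGGGGKG
GGGKKKKG
GGGKKKKG
GGGGGGGG
GGGGWGGG
GYGGGGGG
WWWWGGGG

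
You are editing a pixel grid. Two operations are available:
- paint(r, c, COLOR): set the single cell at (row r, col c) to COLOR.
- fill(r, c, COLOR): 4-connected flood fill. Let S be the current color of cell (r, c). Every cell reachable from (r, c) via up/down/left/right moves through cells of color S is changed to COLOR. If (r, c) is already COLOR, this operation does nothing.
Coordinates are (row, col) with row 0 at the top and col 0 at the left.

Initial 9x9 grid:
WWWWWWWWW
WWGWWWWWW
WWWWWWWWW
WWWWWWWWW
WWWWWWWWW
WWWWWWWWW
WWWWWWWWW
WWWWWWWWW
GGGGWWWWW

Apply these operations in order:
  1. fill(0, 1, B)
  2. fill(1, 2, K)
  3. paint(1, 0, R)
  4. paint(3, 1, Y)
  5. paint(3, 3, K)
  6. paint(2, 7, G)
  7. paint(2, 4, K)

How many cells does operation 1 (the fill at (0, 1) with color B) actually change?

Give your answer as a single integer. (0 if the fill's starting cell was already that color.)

After op 1 fill(0,1,B) [76 cells changed]:
BBBBBBBBB
BBGBBBBBB
BBBBBBBBB
BBBBBBBBB
BBBBBBBBB
BBBBBBBBB
BBBBBBBBB
BBBBBBBBB
GGGGBBBBB

Answer: 76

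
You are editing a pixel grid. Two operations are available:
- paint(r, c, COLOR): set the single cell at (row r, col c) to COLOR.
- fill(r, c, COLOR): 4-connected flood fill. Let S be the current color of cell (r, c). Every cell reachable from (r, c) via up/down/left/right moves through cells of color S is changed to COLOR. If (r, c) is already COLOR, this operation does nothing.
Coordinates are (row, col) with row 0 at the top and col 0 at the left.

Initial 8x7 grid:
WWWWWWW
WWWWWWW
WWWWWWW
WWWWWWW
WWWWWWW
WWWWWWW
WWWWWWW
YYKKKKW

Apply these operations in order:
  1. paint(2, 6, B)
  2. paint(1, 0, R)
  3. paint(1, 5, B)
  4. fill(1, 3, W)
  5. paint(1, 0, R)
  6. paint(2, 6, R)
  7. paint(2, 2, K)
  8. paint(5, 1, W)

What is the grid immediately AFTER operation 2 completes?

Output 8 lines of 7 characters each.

After op 1 paint(2,6,B):
WWWWWWW
WWWWWWW
WWWWWWB
WWWWWWW
WWWWWWW
WWWWWWW
WWWWWWW
YYKKKKW
After op 2 paint(1,0,R):
WWWWWWW
RWWWWWW
WWWWWWB
WWWWWWW
WWWWWWW
WWWWWWW
WWWWWWW
YYKKKKW

Answer: WWWWWWW
RWWWWWW
WWWWWWB
WWWWWWW
WWWWWWW
WWWWWWW
WWWWWWW
YYKKKKW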